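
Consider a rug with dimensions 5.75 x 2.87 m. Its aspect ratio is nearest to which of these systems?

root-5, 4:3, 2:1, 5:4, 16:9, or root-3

Ratio = 5.75 / 2.87 ≈ 2.003.
Distances: root-5 2.236 (Δ 0.233); 4:3 1.333 (Δ 0.670); 2:1 2.000 (Δ 0.003); 5:4 1.250 (Δ 0.753); 16:9 1.778 (Δ 0.225); root-3 1.732 (Δ 0.271).

2:1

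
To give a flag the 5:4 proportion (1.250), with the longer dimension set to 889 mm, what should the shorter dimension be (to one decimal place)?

5:4 = 1.25000.
Shorter side = 889 ÷ 1.25000 ≈ 711.200 → 711.2 mm.

711.2 mm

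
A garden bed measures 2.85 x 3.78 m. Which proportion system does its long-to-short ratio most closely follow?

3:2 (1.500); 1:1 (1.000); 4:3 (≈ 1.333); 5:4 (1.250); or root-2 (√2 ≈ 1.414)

3.78/2.85 ≈ 1.326. Nearest candidates are 4:3 (1.333, off by 0.007) and 5:4 (1.250, off by 0.076).

4:3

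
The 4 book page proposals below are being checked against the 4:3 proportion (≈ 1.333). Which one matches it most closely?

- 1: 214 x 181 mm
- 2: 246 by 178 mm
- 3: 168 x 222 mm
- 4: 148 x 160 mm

Target 4:3 ≈ 1.333.
1: 1.182 (Δ0.151)  2: 1.382 (Δ0.049)  3: 1.321 (Δ0.012)  4: 1.081 (Δ0.252)

3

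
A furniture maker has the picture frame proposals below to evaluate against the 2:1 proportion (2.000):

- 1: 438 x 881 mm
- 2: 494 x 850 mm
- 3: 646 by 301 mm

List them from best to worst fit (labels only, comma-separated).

1: 881/438 ≈ 2.011 → |2.011 − 2.000| = 0.011
2: 850/494 ≈ 1.721 → |1.721 − 2.000| = 0.279
3: 646/301 ≈ 2.146 → |2.146 − 2.000| = 0.146

1, 3, 2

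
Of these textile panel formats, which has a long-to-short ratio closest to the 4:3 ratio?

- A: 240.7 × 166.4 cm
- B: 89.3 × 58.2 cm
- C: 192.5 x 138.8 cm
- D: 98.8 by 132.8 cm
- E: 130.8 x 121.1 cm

D

Ratios (long/short): A ≈ 1.447; B ≈ 1.534; C ≈ 1.387; D ≈ 1.344; E ≈ 1.080.
4:3 ≈ 1.333; option D is nearest (Δ 0.011).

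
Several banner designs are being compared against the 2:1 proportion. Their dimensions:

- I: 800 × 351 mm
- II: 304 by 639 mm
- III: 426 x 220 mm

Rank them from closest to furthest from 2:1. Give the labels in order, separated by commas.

III, II, I

Ratios: I = 800 / 351 ≈ 2.279; II = 639 / 304 ≈ 2.102; III = 426 / 220 ≈ 1.936.
|Δ from 2.000|: I 0.279; II 0.102; III 0.064.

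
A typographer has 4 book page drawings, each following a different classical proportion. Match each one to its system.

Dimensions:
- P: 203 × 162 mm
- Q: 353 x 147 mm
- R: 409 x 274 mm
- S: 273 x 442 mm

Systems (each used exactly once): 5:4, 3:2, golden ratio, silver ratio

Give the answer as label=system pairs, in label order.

P=5:4, Q=silver ratio, R=3:2, S=golden ratio

Ratios: P ≈ 1.253; Q ≈ 2.401; R ≈ 1.493; S ≈ 1.619.
Targets: 5:4 ≈ 1.250; 3:2 ≈ 1.500; golden ratio ≈ 1.618; silver ratio ≈ 2.414.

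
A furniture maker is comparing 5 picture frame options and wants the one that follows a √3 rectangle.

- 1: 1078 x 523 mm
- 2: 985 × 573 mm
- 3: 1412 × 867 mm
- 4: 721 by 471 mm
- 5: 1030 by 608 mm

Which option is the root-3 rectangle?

Target root-3 ≈ 1.732.
1: 2.061 (Δ0.329)  2: 1.719 (Δ0.013)  3: 1.629 (Δ0.103)  4: 1.531 (Δ0.201)  5: 1.694 (Δ0.038)

2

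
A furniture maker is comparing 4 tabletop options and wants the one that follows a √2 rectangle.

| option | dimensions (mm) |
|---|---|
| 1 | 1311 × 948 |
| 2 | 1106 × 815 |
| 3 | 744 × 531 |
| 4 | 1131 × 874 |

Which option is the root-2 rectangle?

3

Ratios (long/short): 1 ≈ 1.383; 2 ≈ 1.357; 3 ≈ 1.401; 4 ≈ 1.294.
root-2 ≈ 1.414; option 3 is nearest (Δ 0.013).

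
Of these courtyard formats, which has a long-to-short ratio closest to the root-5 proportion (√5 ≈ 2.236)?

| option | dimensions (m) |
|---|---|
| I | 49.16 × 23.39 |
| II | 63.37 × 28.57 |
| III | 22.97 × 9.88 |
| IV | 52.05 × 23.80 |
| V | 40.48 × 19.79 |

II

Ratios (long/short): I ≈ 2.102; II ≈ 2.218; III ≈ 2.325; IV ≈ 2.187; V ≈ 2.045.
root-5 ≈ 2.236; option II is nearest (Δ 0.018).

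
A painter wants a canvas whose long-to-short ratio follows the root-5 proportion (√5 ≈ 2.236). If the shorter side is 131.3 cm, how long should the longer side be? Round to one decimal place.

293.6 cm

root-5 ≈ 2.23607.
Longer side = 131.3 × 2.23607 ≈ 293.596 → 293.6 cm.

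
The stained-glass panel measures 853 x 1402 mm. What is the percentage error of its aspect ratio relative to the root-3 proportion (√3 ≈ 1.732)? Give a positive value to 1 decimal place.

5.1%

Ratio = 1402 / 853 ≈ 1.6436.
Ideal root-3 ≈ 1.7321. |1.6436 − 1.7321| / 1.7321 ≈ 5.11% → 5.1%.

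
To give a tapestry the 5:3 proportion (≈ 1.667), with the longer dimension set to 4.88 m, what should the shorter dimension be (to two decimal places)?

5:3 ≈ 1.66667.
Shorter side = 4.88 ÷ 1.66667 ≈ 2.9280 → 2.93 m.

2.93 m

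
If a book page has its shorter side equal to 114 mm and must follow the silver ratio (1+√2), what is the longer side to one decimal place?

silver ratio ≈ 2.41421.
Longer side = 114 × 2.41421 ≈ 275.220 → 275.2 mm.

275.2 mm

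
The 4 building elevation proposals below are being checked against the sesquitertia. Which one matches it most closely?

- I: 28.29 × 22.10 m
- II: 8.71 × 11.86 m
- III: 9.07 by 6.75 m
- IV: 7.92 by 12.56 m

Target 4:3 ≈ 1.333.
I: 1.280 (Δ0.053)  II: 1.362 (Δ0.029)  III: 1.344 (Δ0.011)  IV: 1.586 (Δ0.253)

III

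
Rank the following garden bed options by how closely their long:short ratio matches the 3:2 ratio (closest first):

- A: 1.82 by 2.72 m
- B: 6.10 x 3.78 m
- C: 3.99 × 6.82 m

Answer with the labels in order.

A: 2.72/1.82 ≈ 1.495 → |1.495 − 1.500| = 0.005
B: 6.10/3.78 ≈ 1.614 → |1.614 − 1.500| = 0.114
C: 6.82/3.99 ≈ 1.709 → |1.709 − 1.500| = 0.209

A, B, C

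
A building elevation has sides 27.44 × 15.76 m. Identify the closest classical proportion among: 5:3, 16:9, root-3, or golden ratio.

27.44/15.76 ≈ 1.741. Nearest candidates are root-3 (1.732, off by 0.009) and 16:9 (1.778, off by 0.037).

root-3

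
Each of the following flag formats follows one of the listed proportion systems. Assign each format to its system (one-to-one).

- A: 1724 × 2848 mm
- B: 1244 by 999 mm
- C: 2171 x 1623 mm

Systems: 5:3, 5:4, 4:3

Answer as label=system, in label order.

Ratios: A ≈ 1.652; B ≈ 1.245; C ≈ 1.338.
Targets: 5:3 ≈ 1.667; 5:4 ≈ 1.250; 4:3 ≈ 1.333.

A=5:3, B=5:4, C=4:3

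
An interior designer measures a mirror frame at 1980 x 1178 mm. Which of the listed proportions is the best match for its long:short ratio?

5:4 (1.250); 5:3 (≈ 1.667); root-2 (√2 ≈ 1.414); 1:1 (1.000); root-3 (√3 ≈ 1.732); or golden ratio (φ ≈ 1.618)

5:3

Ratio = 1980 / 1178 ≈ 1.681.
Distances: 5:4 1.250 (Δ 0.431); 5:3 1.667 (Δ 0.014); root-2 1.414 (Δ 0.267); 1:1 1.000 (Δ 0.681); root-3 1.732 (Δ 0.051); golden ratio 1.618 (Δ 0.063).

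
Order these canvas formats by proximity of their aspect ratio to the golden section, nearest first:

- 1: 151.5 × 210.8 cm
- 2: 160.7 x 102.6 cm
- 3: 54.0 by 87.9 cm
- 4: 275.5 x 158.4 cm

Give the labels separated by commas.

1: 210.8/151.5 ≈ 1.391 → |1.391 − 1.618| = 0.227
2: 160.7/102.6 ≈ 1.566 → |1.566 − 1.618| = 0.052
3: 87.9/54.0 ≈ 1.628 → |1.628 − 1.618| = 0.010
4: 275.5/158.4 ≈ 1.739 → |1.739 − 1.618| = 0.121

3, 2, 4, 1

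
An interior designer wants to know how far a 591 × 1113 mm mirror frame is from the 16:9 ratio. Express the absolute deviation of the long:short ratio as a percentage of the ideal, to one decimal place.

5.9%

Ratio = 1113 / 591 ≈ 1.8832.
Ideal 16:9 ≈ 1.7778. |1.8832 − 1.7778| / 1.7778 ≈ 5.93% → 5.9%.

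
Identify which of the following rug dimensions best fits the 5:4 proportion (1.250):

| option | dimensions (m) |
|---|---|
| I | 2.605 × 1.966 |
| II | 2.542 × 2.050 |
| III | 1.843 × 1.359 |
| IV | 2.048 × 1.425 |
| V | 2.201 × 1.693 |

Ratios (long/short): I ≈ 1.325; II ≈ 1.240; III ≈ 1.356; IV ≈ 1.437; V ≈ 1.300.
5:4 ≈ 1.250; option II is nearest (Δ 0.010).

II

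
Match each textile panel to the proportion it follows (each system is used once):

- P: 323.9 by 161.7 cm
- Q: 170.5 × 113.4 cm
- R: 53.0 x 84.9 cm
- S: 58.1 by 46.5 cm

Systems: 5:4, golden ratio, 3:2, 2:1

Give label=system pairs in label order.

P = 323.9/161.7 ≈ 2.003 → 2:1 (2.000)
Q = 170.5/113.4 ≈ 1.504 → 3:2 (1.500)
R = 84.9/53.0 ≈ 1.602 → golden ratio (1.618)
S = 58.1/46.5 ≈ 1.249 → 5:4 (1.250)

P=2:1, Q=3:2, R=golden ratio, S=5:4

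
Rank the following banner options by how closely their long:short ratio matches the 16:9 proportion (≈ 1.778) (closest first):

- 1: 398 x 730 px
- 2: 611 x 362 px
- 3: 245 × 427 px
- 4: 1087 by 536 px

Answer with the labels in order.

Ratios: 1 = 730 / 398 ≈ 1.834; 2 = 611 / 362 ≈ 1.688; 3 = 427 / 245 ≈ 1.743; 4 = 1087 / 536 ≈ 2.028.
|Δ from 1.778|: 1 0.056; 2 0.090; 3 0.035; 4 0.250.

3, 1, 2, 4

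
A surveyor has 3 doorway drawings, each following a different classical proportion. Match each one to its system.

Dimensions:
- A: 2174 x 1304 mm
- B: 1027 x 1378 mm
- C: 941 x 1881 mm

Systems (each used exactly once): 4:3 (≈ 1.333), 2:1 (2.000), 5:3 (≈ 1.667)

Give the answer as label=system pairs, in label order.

A=5:3, B=4:3, C=2:1

A = 2174/1304 ≈ 1.667 → 5:3 (1.667)
B = 1378/1027 ≈ 1.342 → 4:3 (1.333)
C = 1881/941 ≈ 1.999 → 2:1 (2.000)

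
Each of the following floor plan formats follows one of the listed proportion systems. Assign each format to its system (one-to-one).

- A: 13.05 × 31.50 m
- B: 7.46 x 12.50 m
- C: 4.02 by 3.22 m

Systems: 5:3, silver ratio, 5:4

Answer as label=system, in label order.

A=silver ratio, B=5:3, C=5:4

Ratios: A ≈ 2.414; B ≈ 1.676; C ≈ 1.248.
Targets: 5:3 ≈ 1.667; silver ratio ≈ 2.414; 5:4 ≈ 1.250.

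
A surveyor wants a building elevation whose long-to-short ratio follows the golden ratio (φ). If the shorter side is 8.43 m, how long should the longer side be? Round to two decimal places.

13.64 m

golden ratio ≈ 1.61803.
Longer side = 8.43 × 1.61803 ≈ 13.6400 → 13.64 m.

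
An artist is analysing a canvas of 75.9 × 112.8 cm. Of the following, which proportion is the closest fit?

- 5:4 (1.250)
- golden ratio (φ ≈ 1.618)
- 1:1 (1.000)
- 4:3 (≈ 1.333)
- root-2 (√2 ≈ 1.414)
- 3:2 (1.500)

Ratio = 112.8 / 75.9 ≈ 1.486.
Distances: 5:4 1.250 (Δ 0.236); golden ratio 1.618 (Δ 0.132); 1:1 1.000 (Δ 0.486); 4:3 1.333 (Δ 0.153); root-2 1.414 (Δ 0.072); 3:2 1.500 (Δ 0.014).

3:2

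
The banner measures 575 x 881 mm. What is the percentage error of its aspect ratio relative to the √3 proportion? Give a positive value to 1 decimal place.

Ratio = 881 / 575 ≈ 1.5322.
Ideal root-3 ≈ 1.7321. |1.5322 − 1.7321| / 1.7321 ≈ 11.54% → 11.5%.

11.5%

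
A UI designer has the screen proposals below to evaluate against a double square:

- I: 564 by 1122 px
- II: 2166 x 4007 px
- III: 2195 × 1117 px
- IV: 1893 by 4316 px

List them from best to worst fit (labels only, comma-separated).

Ratios: I = 1122 / 564 ≈ 1.989; II = 4007 / 2166 ≈ 1.850; III = 2195 / 1117 ≈ 1.965; IV = 4316 / 1893 ≈ 2.280.
|Δ from 2.000|: I 0.011; II 0.150; III 0.035; IV 0.280.

I, III, II, IV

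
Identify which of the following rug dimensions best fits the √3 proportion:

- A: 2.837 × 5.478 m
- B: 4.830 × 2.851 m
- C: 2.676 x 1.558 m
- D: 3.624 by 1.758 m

C

Target root-3 ≈ 1.732.
A: 1.931 (Δ0.199)  B: 1.694 (Δ0.038)  C: 1.718 (Δ0.014)  D: 2.061 (Δ0.329)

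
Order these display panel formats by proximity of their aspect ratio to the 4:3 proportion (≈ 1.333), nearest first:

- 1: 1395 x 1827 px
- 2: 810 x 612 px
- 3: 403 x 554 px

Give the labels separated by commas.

1: 1827/1395 ≈ 1.310 → |1.310 − 1.333| = 0.023
2: 810/612 ≈ 1.324 → |1.324 − 1.333| = 0.009
3: 554/403 ≈ 1.375 → |1.375 − 1.333| = 0.042

2, 1, 3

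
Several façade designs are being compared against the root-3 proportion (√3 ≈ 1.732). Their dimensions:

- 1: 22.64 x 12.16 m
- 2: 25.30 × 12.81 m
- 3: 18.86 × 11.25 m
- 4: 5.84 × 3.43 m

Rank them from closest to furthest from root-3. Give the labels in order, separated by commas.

Ratios: 1 = 22.64 / 12.16 ≈ 1.862; 2 = 25.30 / 12.81 ≈ 1.975; 3 = 18.86 / 11.25 ≈ 1.676; 4 = 5.84 / 3.43 ≈ 1.703.
|Δ from 1.732|: 1 0.130; 2 0.243; 3 0.056; 4 0.029.

4, 3, 1, 2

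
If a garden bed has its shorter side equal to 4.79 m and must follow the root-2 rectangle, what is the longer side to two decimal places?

6.77 m

root-2 ≈ 1.41421.
Longer side = 4.79 × 1.41421 ≈ 6.7741 → 6.77 m.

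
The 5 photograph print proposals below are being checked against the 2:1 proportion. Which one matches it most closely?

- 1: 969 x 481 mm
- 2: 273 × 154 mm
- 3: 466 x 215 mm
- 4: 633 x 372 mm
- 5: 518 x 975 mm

1

Ratios (long/short): 1 ≈ 2.015; 2 ≈ 1.773; 3 ≈ 2.167; 4 ≈ 1.702; 5 ≈ 1.882.
2:1 ≈ 2.000; option 1 is nearest (Δ 0.015).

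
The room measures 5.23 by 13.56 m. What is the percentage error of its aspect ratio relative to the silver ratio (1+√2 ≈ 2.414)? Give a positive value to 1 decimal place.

7.4%

Ratio = 13.56 / 5.23 ≈ 2.5927.
Ideal silver ratio ≈ 2.4142. |2.5927 − 2.4142| / 2.4142 ≈ 7.39% → 7.4%.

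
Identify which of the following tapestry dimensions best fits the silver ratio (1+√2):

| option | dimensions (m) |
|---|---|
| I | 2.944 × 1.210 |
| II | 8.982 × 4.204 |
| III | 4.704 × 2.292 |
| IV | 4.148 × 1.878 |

Target silver ratio ≈ 2.414.
I: 2.433 (Δ0.019)  II: 2.137 (Δ0.277)  III: 2.052 (Δ0.362)  IV: 2.209 (Δ0.205)

I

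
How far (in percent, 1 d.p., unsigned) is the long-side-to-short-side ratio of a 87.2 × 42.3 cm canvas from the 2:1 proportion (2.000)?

Ratio = 87.2 / 42.3 ≈ 2.0615.
Ideal 2:1 = 2.0000. |2.0615 − 2.0000| / 2.0000 ≈ 3.08% → 3.1%.

3.1%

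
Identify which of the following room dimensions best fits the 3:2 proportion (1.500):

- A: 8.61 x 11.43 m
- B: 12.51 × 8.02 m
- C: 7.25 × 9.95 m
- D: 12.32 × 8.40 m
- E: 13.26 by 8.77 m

E

Ratios (long/short): A ≈ 1.328; B ≈ 1.560; C ≈ 1.372; D ≈ 1.467; E ≈ 1.512.
3:2 ≈ 1.500; option E is nearest (Δ 0.012).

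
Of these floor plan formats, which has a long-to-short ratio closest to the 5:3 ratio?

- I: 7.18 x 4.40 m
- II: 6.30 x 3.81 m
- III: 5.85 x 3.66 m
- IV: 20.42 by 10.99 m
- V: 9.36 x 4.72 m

II

Ratios (long/short): I ≈ 1.632; II ≈ 1.654; III ≈ 1.598; IV ≈ 1.858; V ≈ 1.983.
5:3 ≈ 1.667; option II is nearest (Δ 0.013).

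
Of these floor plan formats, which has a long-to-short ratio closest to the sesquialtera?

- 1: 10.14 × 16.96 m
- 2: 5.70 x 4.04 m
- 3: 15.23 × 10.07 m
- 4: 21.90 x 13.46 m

Ratios (long/short): 1 ≈ 1.673; 2 ≈ 1.411; 3 ≈ 1.512; 4 ≈ 1.627.
3:2 ≈ 1.500; option 3 is nearest (Δ 0.012).

3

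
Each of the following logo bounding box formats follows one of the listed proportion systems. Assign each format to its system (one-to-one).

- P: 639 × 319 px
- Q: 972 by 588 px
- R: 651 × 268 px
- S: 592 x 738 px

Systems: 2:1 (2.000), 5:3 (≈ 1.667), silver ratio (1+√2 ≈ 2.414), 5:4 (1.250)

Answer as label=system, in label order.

P = 639/319 ≈ 2.003 → 2:1 (2.000)
Q = 972/588 ≈ 1.653 → 5:3 (1.667)
R = 651/268 ≈ 2.429 → silver ratio (2.414)
S = 738/592 ≈ 1.247 → 5:4 (1.250)

P=2:1, Q=5:3, R=silver ratio, S=5:4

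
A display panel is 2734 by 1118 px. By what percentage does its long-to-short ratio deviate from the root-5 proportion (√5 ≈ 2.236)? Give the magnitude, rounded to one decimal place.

9.4%

Ratio = 2734 / 1118 ≈ 2.4454.
Ideal root-5 ≈ 2.2361. |2.4454 − 2.2361| / 2.2361 ≈ 9.36% → 9.4%.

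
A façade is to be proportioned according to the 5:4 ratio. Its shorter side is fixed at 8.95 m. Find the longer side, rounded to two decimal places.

5:4 = 1.25000.
Longer side = 8.95 × 1.25000 ≈ 11.1875 → 11.19 m.

11.19 m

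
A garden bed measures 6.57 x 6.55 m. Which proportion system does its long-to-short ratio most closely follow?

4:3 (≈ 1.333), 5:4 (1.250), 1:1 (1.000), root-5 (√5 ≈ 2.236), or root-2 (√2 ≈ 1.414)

Ratio = 6.57 / 6.55 ≈ 1.003.
Distances: 4:3 1.333 (Δ 0.330); 5:4 1.250 (Δ 0.247); 1:1 1.000 (Δ 0.003); root-5 2.236 (Δ 1.233); root-2 1.414 (Δ 0.411).

1:1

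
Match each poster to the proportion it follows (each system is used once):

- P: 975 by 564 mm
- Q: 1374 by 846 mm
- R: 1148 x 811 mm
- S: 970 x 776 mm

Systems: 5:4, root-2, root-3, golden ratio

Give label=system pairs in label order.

P = 975/564 ≈ 1.729 → root-3 (1.732)
Q = 1374/846 ≈ 1.624 → golden ratio (1.618)
R = 1148/811 ≈ 1.416 → root-2 (1.414)
S = 970/776 ≈ 1.250 → 5:4 (1.250)

P=root-3, Q=golden ratio, R=root-2, S=5:4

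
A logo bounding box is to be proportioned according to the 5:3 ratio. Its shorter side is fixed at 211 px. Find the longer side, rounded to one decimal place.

5:3 ≈ 1.66667.
Longer side = 211 × 1.66667 ≈ 351.667 → 351.7 px.

351.7 px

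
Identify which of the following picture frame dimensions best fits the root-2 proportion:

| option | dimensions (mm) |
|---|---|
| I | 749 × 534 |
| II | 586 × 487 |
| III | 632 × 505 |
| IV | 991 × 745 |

Ratios (long/short): I ≈ 1.403; II ≈ 1.203; III ≈ 1.251; IV ≈ 1.330.
root-2 ≈ 1.414; option I is nearest (Δ 0.011).

I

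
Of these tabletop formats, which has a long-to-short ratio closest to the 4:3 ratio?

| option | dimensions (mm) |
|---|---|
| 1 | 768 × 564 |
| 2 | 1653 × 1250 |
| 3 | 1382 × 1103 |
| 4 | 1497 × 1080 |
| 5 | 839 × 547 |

Ratios (long/short): 1 ≈ 1.362; 2 ≈ 1.322; 3 ≈ 1.253; 4 ≈ 1.386; 5 ≈ 1.534.
4:3 ≈ 1.333; option 2 is nearest (Δ 0.011).

2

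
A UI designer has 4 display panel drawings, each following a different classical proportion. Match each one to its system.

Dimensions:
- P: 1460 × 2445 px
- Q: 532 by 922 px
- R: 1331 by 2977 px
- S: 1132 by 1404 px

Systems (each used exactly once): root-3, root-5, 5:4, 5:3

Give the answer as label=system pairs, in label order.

P=5:3, Q=root-3, R=root-5, S=5:4

Ratios: P ≈ 1.675; Q ≈ 1.733; R ≈ 2.237; S ≈ 1.240.
Targets: root-3 ≈ 1.732; root-5 ≈ 2.236; 5:4 ≈ 1.250; 5:3 ≈ 1.667.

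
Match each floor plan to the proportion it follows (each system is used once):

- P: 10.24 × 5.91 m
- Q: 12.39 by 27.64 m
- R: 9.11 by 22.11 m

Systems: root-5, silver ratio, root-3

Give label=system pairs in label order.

Ratios: P ≈ 1.733; Q ≈ 2.231; R ≈ 2.427.
Targets: root-5 ≈ 2.236; silver ratio ≈ 2.414; root-3 ≈ 1.732.

P=root-3, Q=root-5, R=silver ratio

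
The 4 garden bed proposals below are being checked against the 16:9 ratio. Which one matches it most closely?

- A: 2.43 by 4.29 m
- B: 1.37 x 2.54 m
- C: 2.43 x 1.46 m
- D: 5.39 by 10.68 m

A

Ratios (long/short): A ≈ 1.765; B ≈ 1.854; C ≈ 1.664; D ≈ 1.981.
16:9 ≈ 1.778; option A is nearest (Δ 0.013).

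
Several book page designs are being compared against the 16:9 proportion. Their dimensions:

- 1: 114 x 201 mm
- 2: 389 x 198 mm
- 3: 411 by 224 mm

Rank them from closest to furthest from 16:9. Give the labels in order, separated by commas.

1: 201/114 ≈ 1.763 → |1.763 − 1.778| = 0.015
2: 389/198 ≈ 1.965 → |1.965 − 1.778| = 0.187
3: 411/224 ≈ 1.835 → |1.835 − 1.778| = 0.057

1, 3, 2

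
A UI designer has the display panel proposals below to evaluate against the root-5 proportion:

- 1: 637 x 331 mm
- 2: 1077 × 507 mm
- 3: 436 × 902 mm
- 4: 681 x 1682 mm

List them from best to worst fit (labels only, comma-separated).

1: 637/331 ≈ 1.924 → |1.924 − 2.236| = 0.312
2: 1077/507 ≈ 2.124 → |2.124 − 2.236| = 0.112
3: 902/436 ≈ 2.069 → |2.069 − 2.236| = 0.167
4: 1682/681 ≈ 2.470 → |2.470 − 2.236| = 0.234

2, 3, 4, 1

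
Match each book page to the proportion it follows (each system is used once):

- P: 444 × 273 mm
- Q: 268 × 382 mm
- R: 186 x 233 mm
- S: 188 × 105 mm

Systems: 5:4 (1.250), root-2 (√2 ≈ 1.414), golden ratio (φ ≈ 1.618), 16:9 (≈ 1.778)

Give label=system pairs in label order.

P=golden ratio, Q=root-2, R=5:4, S=16:9

P = 444/273 ≈ 1.626 → golden ratio (1.618)
Q = 382/268 ≈ 1.425 → root-2 (1.414)
R = 233/186 ≈ 1.253 → 5:4 (1.250)
S = 188/105 ≈ 1.790 → 16:9 (1.778)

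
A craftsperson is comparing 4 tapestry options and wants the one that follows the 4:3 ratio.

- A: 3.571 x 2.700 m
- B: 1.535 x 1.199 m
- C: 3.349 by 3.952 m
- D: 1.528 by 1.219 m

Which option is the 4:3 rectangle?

Ratios (long/short): A ≈ 1.323; B ≈ 1.280; C ≈ 1.180; D ≈ 1.253.
4:3 ≈ 1.333; option A is nearest (Δ 0.010).

A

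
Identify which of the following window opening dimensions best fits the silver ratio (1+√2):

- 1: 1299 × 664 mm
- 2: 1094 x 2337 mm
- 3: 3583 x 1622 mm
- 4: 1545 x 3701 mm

4

Ratios (long/short): 1 ≈ 1.956; 2 ≈ 2.136; 3 ≈ 2.209; 4 ≈ 2.395.
silver ratio ≈ 2.414; option 4 is nearest (Δ 0.019).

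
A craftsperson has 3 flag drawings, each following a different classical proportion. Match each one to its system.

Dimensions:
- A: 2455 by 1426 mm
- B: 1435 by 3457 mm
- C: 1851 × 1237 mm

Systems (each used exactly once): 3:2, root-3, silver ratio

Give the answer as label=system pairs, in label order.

A=root-3, B=silver ratio, C=3:2

Ratios: A ≈ 1.722; B ≈ 2.409; C ≈ 1.496.
Targets: 3:2 ≈ 1.500; root-3 ≈ 1.732; silver ratio ≈ 2.414.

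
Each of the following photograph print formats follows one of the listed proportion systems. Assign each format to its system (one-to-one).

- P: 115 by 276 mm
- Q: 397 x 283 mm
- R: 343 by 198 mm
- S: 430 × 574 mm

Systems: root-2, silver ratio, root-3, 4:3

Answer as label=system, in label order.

P = 276/115 ≈ 2.400 → silver ratio (2.414)
Q = 397/283 ≈ 1.403 → root-2 (1.414)
R = 343/198 ≈ 1.732 → root-3 (1.732)
S = 574/430 ≈ 1.335 → 4:3 (1.333)

P=silver ratio, Q=root-2, R=root-3, S=4:3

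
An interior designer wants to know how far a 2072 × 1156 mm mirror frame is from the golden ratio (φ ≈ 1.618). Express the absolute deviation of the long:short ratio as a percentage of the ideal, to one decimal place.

10.8%

Ratio = 2072 / 1156 ≈ 1.7924.
Ideal golden ratio ≈ 1.6180. |1.7924 − 1.6180| / 1.6180 ≈ 10.78% → 10.8%.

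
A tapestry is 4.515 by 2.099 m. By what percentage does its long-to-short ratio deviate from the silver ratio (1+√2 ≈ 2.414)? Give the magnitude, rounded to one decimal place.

10.9%

Ratio = 4.515 / 2.099 ≈ 2.1510.
Ideal silver ratio ≈ 2.4142. |2.1510 − 2.4142| / 2.4142 ≈ 10.90% → 10.9%.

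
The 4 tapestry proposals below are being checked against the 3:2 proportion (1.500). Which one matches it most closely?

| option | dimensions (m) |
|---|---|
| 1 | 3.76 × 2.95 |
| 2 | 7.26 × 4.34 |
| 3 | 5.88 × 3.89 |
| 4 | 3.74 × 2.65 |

3

Target 3:2 ≈ 1.500.
1: 1.275 (Δ0.225)  2: 1.673 (Δ0.173)  3: 1.512 (Δ0.012)  4: 1.411 (Δ0.089)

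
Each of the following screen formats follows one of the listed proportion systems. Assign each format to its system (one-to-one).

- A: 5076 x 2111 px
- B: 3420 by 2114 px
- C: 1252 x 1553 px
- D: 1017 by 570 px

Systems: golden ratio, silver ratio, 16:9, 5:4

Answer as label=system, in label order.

A=silver ratio, B=golden ratio, C=5:4, D=16:9

A = 5076/2111 ≈ 2.405 → silver ratio (2.414)
B = 3420/2114 ≈ 1.618 → golden ratio (1.618)
C = 1553/1252 ≈ 1.240 → 5:4 (1.250)
D = 1017/570 ≈ 1.784 → 16:9 (1.778)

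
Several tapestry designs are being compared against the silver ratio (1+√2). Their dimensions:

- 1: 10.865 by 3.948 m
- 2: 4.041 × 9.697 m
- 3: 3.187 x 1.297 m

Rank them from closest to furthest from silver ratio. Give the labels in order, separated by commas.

2, 3, 1

Ratios: 1 = 10.865 / 3.948 ≈ 2.752; 2 = 9.697 / 4.041 ≈ 2.400; 3 = 3.187 / 1.297 ≈ 2.457.
|Δ from 2.414|: 1 0.338; 2 0.014; 3 0.043.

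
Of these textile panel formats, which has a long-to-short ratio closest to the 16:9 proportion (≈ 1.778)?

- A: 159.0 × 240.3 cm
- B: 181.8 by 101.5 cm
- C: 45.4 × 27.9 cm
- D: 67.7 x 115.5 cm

Target 16:9 ≈ 1.778.
A: 1.511 (Δ0.267)  B: 1.791 (Δ0.013)  C: 1.627 (Δ0.151)  D: 1.706 (Δ0.072)

B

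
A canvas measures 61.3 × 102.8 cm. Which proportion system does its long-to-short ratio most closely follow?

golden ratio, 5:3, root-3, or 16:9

102.8/61.3 ≈ 1.677. Nearest candidates are 5:3 (1.667, off by 0.010) and root-3 (1.732, off by 0.055).

5:3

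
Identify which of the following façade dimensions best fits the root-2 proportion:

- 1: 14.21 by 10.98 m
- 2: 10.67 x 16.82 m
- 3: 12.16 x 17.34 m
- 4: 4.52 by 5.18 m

3

Target root-2 ≈ 1.414.
1: 1.294 (Δ0.120)  2: 1.576 (Δ0.162)  3: 1.426 (Δ0.012)  4: 1.146 (Δ0.268)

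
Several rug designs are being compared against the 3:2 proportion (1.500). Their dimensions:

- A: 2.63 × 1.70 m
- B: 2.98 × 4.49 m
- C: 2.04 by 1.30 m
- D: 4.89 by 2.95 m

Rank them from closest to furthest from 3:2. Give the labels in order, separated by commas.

B, A, C, D

Ratios: A = 2.63 / 1.70 ≈ 1.547; B = 4.49 / 2.98 ≈ 1.507; C = 2.04 / 1.30 ≈ 1.569; D = 4.89 / 2.95 ≈ 1.658.
|Δ from 1.500|: A 0.047; B 0.007; C 0.069; D 0.158.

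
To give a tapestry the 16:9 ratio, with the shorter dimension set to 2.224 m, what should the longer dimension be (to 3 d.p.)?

16:9 ≈ 1.77778.
Longer side = 2.224 × 1.77778 ≈ 3.95378 → 3.954 m.

3.954 m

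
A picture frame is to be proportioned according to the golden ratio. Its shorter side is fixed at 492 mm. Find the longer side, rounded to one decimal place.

golden ratio ≈ 1.61803.
Longer side = 492 × 1.61803 ≈ 796.071 → 796.1 mm.

796.1 mm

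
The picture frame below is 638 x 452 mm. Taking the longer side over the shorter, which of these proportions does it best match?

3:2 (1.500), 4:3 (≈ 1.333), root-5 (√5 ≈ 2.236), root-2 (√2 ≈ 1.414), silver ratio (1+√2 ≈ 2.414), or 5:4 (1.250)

Ratio = 638 / 452 ≈ 1.412.
Distances: 3:2 1.500 (Δ 0.088); 4:3 1.333 (Δ 0.079); root-5 2.236 (Δ 0.824); root-2 1.414 (Δ 0.002); silver ratio 2.414 (Δ 1.002); 5:4 1.250 (Δ 0.162).

root-2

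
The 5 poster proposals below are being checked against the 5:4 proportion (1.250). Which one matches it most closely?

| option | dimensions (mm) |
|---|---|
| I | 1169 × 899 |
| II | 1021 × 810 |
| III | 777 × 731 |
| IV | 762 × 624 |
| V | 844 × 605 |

Ratios (long/short): I ≈ 1.300; II ≈ 1.260; III ≈ 1.063; IV ≈ 1.221; V ≈ 1.395.
5:4 ≈ 1.250; option II is nearest (Δ 0.010).

II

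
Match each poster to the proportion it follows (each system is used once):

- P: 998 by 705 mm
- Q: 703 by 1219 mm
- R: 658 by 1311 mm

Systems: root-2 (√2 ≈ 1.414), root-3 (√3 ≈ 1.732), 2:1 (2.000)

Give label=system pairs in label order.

Ratios: P ≈ 1.416; Q ≈ 1.734; R ≈ 1.992.
Targets: root-2 ≈ 1.414; root-3 ≈ 1.732; 2:1 ≈ 2.000.

P=root-2, Q=root-3, R=2:1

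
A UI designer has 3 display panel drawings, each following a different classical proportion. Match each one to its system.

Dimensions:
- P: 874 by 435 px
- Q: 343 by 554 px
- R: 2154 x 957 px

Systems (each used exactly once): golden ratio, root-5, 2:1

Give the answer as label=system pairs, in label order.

P = 874/435 ≈ 2.009 → 2:1 (2.000)
Q = 554/343 ≈ 1.615 → golden ratio (1.618)
R = 2154/957 ≈ 2.251 → root-5 (2.236)

P=2:1, Q=golden ratio, R=root-5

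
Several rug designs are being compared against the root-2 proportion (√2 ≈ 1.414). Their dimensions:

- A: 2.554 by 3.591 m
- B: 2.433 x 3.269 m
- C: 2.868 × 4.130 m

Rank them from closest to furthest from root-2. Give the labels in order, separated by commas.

A: 3.591/2.554 ≈ 1.406 → |1.406 − 1.414| = 0.008
B: 3.269/2.433 ≈ 1.344 → |1.344 − 1.414| = 0.070
C: 4.130/2.868 ≈ 1.440 → |1.440 − 1.414| = 0.026

A, C, B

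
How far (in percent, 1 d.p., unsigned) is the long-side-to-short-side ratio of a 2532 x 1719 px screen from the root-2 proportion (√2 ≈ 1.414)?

4.2%

Ratio = 2532 / 1719 ≈ 1.4729.
Ideal root-2 ≈ 1.4142. |1.4729 − 1.4142| / 1.4142 ≈ 4.15% → 4.2%.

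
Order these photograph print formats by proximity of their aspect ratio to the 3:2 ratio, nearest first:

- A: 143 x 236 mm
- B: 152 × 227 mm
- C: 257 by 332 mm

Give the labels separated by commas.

B, A, C

Ratios: A = 236 / 143 ≈ 1.650; B = 227 / 152 ≈ 1.493; C = 332 / 257 ≈ 1.292.
|Δ from 1.500|: A 0.150; B 0.007; C 0.208.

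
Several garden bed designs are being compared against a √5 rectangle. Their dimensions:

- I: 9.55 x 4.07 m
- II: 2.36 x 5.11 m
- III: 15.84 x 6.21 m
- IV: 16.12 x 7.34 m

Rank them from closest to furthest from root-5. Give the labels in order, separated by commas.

Ratios: I = 9.55 / 4.07 ≈ 2.346; II = 5.11 / 2.36 ≈ 2.165; III = 15.84 / 6.21 ≈ 2.551; IV = 16.12 / 7.34 ≈ 2.196.
|Δ from 2.236|: I 0.110; II 0.071; III 0.315; IV 0.040.

IV, II, I, III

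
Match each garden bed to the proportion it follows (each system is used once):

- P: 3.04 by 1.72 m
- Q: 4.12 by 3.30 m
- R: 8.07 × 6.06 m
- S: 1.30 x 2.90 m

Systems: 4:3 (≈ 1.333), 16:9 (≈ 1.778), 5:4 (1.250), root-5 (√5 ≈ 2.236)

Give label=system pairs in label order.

P=16:9, Q=5:4, R=4:3, S=root-5

P = 3.04/1.72 ≈ 1.767 → 16:9 (1.778)
Q = 4.12/3.30 ≈ 1.248 → 5:4 (1.250)
R = 8.07/6.06 ≈ 1.332 → 4:3 (1.333)
S = 2.90/1.30 ≈ 2.231 → root-5 (2.236)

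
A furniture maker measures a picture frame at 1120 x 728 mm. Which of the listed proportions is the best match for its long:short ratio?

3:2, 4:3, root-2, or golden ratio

1120/728 ≈ 1.538. Nearest candidates are 3:2 (1.500, off by 0.038) and golden ratio (1.618, off by 0.080).

3:2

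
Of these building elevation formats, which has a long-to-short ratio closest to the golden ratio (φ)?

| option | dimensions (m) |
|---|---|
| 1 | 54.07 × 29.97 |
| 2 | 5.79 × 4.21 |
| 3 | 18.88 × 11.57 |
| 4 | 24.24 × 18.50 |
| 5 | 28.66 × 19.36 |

3

Target golden ratio ≈ 1.618.
1: 1.804 (Δ0.186)  2: 1.375 (Δ0.243)  3: 1.632 (Δ0.014)  4: 1.310 (Δ0.308)  5: 1.480 (Δ0.138)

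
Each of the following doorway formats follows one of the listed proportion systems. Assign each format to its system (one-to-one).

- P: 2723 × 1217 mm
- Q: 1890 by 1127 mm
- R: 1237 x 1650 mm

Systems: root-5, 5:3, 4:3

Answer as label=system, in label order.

P=root-5, Q=5:3, R=4:3

P = 2723/1217 ≈ 2.237 → root-5 (2.236)
Q = 1890/1127 ≈ 1.677 → 5:3 (1.667)
R = 1650/1237 ≈ 1.334 → 4:3 (1.333)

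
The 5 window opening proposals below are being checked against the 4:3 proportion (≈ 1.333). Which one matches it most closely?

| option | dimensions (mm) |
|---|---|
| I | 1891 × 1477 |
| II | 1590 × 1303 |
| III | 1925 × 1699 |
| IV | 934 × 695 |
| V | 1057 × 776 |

IV

Ratios (long/short): I ≈ 1.280; II ≈ 1.220; III ≈ 1.133; IV ≈ 1.344; V ≈ 1.362.
4:3 ≈ 1.333; option IV is nearest (Δ 0.011).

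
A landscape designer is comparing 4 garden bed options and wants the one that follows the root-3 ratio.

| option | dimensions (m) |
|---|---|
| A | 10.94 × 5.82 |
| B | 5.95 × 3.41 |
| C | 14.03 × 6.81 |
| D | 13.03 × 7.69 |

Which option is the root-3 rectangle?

B

Target root-3 ≈ 1.732.
A: 1.880 (Δ0.148)  B: 1.745 (Δ0.013)  C: 2.060 (Δ0.328)  D: 1.694 (Δ0.038)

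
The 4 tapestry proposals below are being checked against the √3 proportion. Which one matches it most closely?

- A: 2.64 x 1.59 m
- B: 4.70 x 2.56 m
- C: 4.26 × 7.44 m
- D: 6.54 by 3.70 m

C

Ratios (long/short): A ≈ 1.660; B ≈ 1.836; C ≈ 1.746; D ≈ 1.768.
root-3 ≈ 1.732; option C is nearest (Δ 0.014).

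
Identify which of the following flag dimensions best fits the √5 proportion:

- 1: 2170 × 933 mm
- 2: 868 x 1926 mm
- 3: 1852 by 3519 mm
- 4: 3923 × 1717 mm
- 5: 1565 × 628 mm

2

Ratios (long/short): 1 ≈ 2.326; 2 ≈ 2.219; 3 ≈ 1.900; 4 ≈ 2.285; 5 ≈ 2.492.
root-5 ≈ 2.236; option 2 is nearest (Δ 0.017).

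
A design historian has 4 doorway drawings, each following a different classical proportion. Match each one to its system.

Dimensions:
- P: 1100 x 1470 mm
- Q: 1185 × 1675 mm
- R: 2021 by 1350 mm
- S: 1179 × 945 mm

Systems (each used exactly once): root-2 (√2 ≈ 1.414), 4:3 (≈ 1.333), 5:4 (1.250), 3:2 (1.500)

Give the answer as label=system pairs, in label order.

Ratios: P ≈ 1.336; Q ≈ 1.414; R ≈ 1.497; S ≈ 1.248.
Targets: root-2 ≈ 1.414; 4:3 ≈ 1.333; 5:4 ≈ 1.250; 3:2 ≈ 1.500.

P=4:3, Q=root-2, R=3:2, S=5:4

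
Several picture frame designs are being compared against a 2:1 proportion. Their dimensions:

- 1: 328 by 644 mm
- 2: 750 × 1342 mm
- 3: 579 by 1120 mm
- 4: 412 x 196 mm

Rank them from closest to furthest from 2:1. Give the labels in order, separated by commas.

1: 644/328 ≈ 1.963 → |1.963 − 2.000| = 0.037
2: 1342/750 ≈ 1.789 → |1.789 − 2.000| = 0.211
3: 1120/579 ≈ 1.934 → |1.934 − 2.000| = 0.066
4: 412/196 ≈ 2.102 → |2.102 − 2.000| = 0.102

1, 3, 4, 2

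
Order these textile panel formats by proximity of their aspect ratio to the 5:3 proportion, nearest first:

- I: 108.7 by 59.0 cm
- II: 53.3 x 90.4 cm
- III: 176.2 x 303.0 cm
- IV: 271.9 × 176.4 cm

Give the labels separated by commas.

Ratios: I = 108.7 / 59.0 ≈ 1.842; II = 90.4 / 53.3 ≈ 1.696; III = 303.0 / 176.2 ≈ 1.720; IV = 271.9 / 176.4 ≈ 1.541.
|Δ from 1.667|: I 0.175; II 0.029; III 0.053; IV 0.126.

II, III, IV, I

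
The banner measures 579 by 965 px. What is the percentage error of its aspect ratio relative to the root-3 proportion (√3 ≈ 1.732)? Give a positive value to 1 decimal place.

3.8%

Ratio = 965 / 579 ≈ 1.6667.
Ideal root-3 ≈ 1.7321. |1.6667 − 1.7321| / 1.7321 ≈ 3.78% → 3.8%.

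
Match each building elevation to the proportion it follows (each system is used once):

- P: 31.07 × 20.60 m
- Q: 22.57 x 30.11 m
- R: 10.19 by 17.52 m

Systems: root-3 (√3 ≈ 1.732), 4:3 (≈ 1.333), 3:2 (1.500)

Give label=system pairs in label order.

P=3:2, Q=4:3, R=root-3

P = 31.07/20.60 ≈ 1.508 → 3:2 (1.500)
Q = 30.11/22.57 ≈ 1.334 → 4:3 (1.333)
R = 17.52/10.19 ≈ 1.719 → root-3 (1.732)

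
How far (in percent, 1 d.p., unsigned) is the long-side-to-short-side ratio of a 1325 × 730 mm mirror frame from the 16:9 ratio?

Ratio = 1325 / 730 ≈ 1.8151.
Ideal 16:9 ≈ 1.7778. |1.8151 − 1.7778| / 1.7778 ≈ 2.10% → 2.1%.

2.1%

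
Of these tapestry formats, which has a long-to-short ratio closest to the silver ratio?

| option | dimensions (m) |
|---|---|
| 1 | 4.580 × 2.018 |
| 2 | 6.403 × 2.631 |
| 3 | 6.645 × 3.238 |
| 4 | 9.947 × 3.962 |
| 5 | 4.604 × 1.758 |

Ratios (long/short): 1 ≈ 2.270; 2 ≈ 2.434; 3 ≈ 2.052; 4 ≈ 2.511; 5 ≈ 2.619.
silver ratio ≈ 2.414; option 2 is nearest (Δ 0.020).

2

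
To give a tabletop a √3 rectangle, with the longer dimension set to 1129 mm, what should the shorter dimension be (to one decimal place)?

651.8 mm

root-3 ≈ 1.73205.
Shorter side = 1129 ÷ 1.73205 ≈ 651.829 → 651.8 mm.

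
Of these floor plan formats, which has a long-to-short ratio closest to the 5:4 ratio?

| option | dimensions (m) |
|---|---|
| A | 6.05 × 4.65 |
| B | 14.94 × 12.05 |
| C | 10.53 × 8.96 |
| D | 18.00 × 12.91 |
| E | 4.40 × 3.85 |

Target 5:4 ≈ 1.250.
A: 1.301 (Δ0.051)  B: 1.240 (Δ0.010)  C: 1.175 (Δ0.075)  D: 1.394 (Δ0.144)  E: 1.143 (Δ0.107)

B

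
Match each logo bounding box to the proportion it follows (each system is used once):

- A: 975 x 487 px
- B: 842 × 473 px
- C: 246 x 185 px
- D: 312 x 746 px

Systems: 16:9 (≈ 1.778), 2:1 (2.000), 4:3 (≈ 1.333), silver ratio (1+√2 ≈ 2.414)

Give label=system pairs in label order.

A = 975/487 ≈ 2.002 → 2:1 (2.000)
B = 842/473 ≈ 1.780 → 16:9 (1.778)
C = 246/185 ≈ 1.330 → 4:3 (1.333)
D = 746/312 ≈ 2.391 → silver ratio (2.414)

A=2:1, B=16:9, C=4:3, D=silver ratio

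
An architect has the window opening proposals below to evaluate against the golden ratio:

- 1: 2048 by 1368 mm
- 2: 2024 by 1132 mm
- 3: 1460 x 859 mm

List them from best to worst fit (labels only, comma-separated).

3, 1, 2

1: 2048/1368 ≈ 1.497 → |1.497 − 1.618| = 0.121
2: 2024/1132 ≈ 1.788 → |1.788 − 1.618| = 0.170
3: 1460/859 ≈ 1.700 → |1.700 − 1.618| = 0.082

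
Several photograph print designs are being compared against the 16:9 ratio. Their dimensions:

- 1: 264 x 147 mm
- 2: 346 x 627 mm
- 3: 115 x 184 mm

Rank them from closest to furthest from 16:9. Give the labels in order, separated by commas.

Ratios: 1 = 264 / 147 ≈ 1.796; 2 = 627 / 346 ≈ 1.812; 3 = 184 / 115 ≈ 1.600.
|Δ from 1.778|: 1 0.018; 2 0.034; 3 0.178.

1, 2, 3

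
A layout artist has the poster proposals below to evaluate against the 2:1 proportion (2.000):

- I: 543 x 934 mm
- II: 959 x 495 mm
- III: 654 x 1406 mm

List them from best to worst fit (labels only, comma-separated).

Ratios: I = 934 / 543 ≈ 1.720; II = 959 / 495 ≈ 1.937; III = 1406 / 654 ≈ 2.150.
|Δ from 2.000|: I 0.280; II 0.063; III 0.150.

II, III, I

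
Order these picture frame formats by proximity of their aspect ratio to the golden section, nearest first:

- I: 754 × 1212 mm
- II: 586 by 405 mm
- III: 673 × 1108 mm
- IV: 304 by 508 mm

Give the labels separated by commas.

Ratios: I = 1212 / 754 ≈ 1.607; II = 586 / 405 ≈ 1.447; III = 1108 / 673 ≈ 1.646; IV = 508 / 304 ≈ 1.671.
|Δ from 1.618|: I 0.011; II 0.171; III 0.028; IV 0.053.

I, III, IV, II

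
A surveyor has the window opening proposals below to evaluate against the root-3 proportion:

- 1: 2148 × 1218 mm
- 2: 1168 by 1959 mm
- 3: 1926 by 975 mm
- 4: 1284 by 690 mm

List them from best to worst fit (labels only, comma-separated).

1: 2148/1218 ≈ 1.764 → |1.764 − 1.732| = 0.032
2: 1959/1168 ≈ 1.677 → |1.677 − 1.732| = 0.055
3: 1926/975 ≈ 1.975 → |1.975 − 1.732| = 0.243
4: 1284/690 ≈ 1.861 → |1.861 − 1.732| = 0.129

1, 2, 4, 3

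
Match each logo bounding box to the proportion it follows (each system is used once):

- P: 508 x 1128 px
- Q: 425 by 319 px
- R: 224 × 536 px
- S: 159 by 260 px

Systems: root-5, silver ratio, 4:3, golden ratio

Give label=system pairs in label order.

P = 1128/508 ≈ 2.220 → root-5 (2.236)
Q = 425/319 ≈ 1.332 → 4:3 (1.333)
R = 536/224 ≈ 2.393 → silver ratio (2.414)
S = 260/159 ≈ 1.635 → golden ratio (1.618)

P=root-5, Q=4:3, R=silver ratio, S=golden ratio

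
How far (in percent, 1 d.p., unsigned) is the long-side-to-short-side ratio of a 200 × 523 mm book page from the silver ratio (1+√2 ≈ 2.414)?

Ratio = 523 / 200 ≈ 2.6150.
Ideal silver ratio ≈ 2.4142. |2.6150 − 2.4142| / 2.4142 ≈ 8.32% → 8.3%.

8.3%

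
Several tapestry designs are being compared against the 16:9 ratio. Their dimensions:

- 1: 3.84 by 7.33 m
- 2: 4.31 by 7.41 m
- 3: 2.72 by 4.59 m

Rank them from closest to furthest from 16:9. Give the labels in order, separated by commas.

2, 3, 1

1: 7.33/3.84 ≈ 1.909 → |1.909 − 1.778| = 0.131
2: 7.41/4.31 ≈ 1.719 → |1.719 − 1.778| = 0.059
3: 4.59/2.72 ≈ 1.687 → |1.687 − 1.778| = 0.091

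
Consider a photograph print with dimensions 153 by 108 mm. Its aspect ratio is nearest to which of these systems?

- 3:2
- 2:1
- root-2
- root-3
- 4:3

root-2

153/108 ≈ 1.417. Nearest candidates are root-2 (1.414, off by 0.003) and 3:2 (1.500, off by 0.083).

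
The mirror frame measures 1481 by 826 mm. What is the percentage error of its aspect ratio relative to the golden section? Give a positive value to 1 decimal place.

Ratio = 1481 / 826 ≈ 1.7930.
Ideal golden ratio ≈ 1.6180. |1.7930 − 1.6180| / 1.6180 ≈ 10.82% → 10.8%.

10.8%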